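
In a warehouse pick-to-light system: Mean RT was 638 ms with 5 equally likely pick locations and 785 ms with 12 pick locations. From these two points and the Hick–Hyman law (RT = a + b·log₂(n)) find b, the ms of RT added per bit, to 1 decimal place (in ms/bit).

116.4 ms/bit

The slope on a log₂ axis is (785 − 638) / (3.5850 − 2.3219) = 116.386 ms/bit.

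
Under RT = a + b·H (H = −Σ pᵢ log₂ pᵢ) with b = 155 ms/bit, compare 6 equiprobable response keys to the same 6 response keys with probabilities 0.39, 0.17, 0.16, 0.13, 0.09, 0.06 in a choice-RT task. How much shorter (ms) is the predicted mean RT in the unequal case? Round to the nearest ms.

Equiprobable entropy H₀ = log₂ 6 = 2.5850 bits.
Skewed entropy H = −Σ pᵢ log₂ pᵢ = 2.3262 bits.
ΔRT = b·(H₀ − H) = 155 × 0.2587 = 40.10 ms.

40 ms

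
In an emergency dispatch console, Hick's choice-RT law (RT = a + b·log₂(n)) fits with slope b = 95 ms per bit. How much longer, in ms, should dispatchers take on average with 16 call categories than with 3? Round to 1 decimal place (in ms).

The intercept a cancels: ΔRT = b·(log₂ n₂ − log₂ n₁) = b·log₂(n₂/n₁).
log₂(16) − log₂(3) = 4 − 1.5850 = 2.4150.
ΔRT = 95 × 2.4150 = 229.429 ms.

229.4 ms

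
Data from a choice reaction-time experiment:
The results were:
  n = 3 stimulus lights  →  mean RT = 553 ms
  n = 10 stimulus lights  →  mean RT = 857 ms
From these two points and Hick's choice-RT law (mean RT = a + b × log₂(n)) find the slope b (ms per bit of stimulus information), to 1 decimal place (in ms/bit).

The slope on a log₂ axis is (857 − 553) / (3.3219 − 1.5850) = 175.018 ms/bit.

175.0 ms/bit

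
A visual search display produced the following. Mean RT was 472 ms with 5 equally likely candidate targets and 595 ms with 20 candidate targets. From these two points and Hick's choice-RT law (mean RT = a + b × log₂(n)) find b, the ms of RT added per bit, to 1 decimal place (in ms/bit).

61.5 ms/bit

The slope on a log₂ axis is (595 − 472) / (4.3219 − 2.3219) = 61.500 ms/bit.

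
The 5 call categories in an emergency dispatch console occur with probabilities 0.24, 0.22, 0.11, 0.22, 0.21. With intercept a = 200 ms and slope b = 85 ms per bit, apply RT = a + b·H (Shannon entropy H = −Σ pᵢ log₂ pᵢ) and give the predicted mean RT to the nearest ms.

394 ms

Entropy contributions −pᵢ log₂ pᵢ: 0.4941, 0.4806, 0.3503, 0.4806, 0.4728; sum H = 2.2784 bits.
RT = a + bH = 200 + 85·2.2784 = 393.66 ms.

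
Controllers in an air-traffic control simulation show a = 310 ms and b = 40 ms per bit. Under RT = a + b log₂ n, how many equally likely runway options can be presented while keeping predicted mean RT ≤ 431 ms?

8

40·log₂ n ≤ 431 − 310 = 121, giving log₂ n ≤ 3.0250 and n ≤ 8.140. The largest whole number is 8.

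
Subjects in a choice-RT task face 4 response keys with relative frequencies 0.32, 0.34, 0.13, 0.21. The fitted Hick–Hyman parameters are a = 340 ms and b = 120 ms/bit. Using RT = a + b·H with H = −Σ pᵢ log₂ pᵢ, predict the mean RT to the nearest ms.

569 ms

Entropy contributions −pᵢ log₂ pᵢ: 0.5260, 0.5292, 0.3826, 0.4728; sum H = 1.9107 bits.
RT = a + bH = 340 + 120·1.9107 = 569.28 ms.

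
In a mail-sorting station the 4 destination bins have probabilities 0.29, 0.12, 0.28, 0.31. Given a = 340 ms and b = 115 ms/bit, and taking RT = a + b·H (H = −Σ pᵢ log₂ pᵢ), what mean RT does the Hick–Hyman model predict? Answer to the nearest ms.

H = 0.29·log₂(1/0.29) + 0.12·log₂(1/0.12) + 0.28·log₂(1/0.28) + 0.31·log₂(1/0.31) = 1.9230 bits.
RT = 340 + 115 × 1.9230 = 561.14 ms.

561 ms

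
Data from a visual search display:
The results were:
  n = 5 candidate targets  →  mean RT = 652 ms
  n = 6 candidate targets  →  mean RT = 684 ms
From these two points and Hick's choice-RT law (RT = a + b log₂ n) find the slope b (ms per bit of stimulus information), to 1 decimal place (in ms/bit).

b = (RT₂ − RT₁)/(log₂ n₂ − log₂ n₁) = (684 − 652)/(2.5850 − 2.3219) = 121.657 ms/bit.

121.7 ms/bit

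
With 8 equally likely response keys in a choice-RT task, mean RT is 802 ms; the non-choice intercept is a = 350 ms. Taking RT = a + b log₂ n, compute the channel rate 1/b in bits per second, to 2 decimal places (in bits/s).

6.64 bits/s

b = (802 − 350)/log₂ 8 = 452/3 = 150.667 ms per bit = 0.15067 s/bit; the reciprocal is 6.637 bits/s.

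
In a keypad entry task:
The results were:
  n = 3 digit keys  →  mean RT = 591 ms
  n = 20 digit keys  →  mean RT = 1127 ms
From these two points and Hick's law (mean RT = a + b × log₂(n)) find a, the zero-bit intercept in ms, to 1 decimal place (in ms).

Slope: b = (1127 − 591) / (log₂ 20 − log₂ 3) = 536/2.7370 = 195.837 ms/bit.
Intercept: a = 591 − 195.837·log₂(3) = 280.605 ms.

280.6 ms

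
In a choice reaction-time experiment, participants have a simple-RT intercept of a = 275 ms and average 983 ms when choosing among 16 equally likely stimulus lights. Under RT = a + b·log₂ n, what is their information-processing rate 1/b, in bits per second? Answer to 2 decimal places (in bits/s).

5.65 bits/s

Choice component = 983 − 275 = 708 ms over log₂(16) = 4 bits.
b = 708 / 4 = 177.000 ms/bit, so 1/b = 5.650 bits/s.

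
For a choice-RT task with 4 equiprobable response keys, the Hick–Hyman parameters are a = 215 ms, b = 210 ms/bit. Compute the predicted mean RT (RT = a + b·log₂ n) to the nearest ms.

log₂(4) = 2 bits, so RT = 215 + 210 × 2 ≈ 635.000 ms.

635 ms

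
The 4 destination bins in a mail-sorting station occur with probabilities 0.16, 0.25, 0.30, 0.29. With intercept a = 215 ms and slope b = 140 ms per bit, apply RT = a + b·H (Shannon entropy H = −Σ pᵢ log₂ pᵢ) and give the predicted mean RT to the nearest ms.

Entropy contributions −pᵢ log₂ pᵢ: 0.4230, 0.5000, 0.5211, 0.5179; sum H = 1.9620 bits.
RT = a + bH = 215 + 140·1.9620 = 489.68 ms.

490 ms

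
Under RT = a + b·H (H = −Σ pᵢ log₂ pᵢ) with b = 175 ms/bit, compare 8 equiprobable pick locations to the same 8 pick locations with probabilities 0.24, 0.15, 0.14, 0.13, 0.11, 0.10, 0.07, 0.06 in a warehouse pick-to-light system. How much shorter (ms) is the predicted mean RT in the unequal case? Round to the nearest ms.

The RT saving is b·ΔH. Equiprobable H₀ = log₂(8) = 3.0000 bits; with the given probabilities H = 2.8790 bits.
b·(H₀ − H) = 175 × (3.0000 − 2.8790) = 21.17 ms.

21 ms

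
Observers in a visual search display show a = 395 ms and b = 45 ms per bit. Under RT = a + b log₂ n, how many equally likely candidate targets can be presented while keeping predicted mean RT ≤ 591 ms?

Set 395 + 45·log₂ n ≤ 591 → log₂ n ≤ (591 − 395)/45 = 4.3556.
So n ≤ 2^4.3556 = 20.472; the largest integer n is 20.

20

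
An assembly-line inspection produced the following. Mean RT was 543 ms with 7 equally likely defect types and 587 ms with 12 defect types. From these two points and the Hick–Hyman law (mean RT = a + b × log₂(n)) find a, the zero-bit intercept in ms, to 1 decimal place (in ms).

b = (RT₂ − RT₁)/(log₂ n₂ − log₂ n₁) = (587 − 543)/(3.5850 − 2.8074) = 56.584 ms/bit.
a = RT₁ − b·log₂ n₁ = 543 − 56.584 × 2.8074 = 384.149 ms.

384.1 ms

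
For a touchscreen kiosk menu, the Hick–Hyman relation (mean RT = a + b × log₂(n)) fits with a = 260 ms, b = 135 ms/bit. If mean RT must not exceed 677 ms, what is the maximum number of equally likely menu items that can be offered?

Information budget: (677 − 260)/135 = 3.0889 bits, so n ≤ 2^3.0889 = 8.508 → at most 8.

8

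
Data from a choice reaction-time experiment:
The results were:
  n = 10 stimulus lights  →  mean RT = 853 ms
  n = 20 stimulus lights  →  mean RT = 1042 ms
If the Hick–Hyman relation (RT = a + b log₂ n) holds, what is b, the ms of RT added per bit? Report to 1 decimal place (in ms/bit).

b = (RT₂ − RT₁)/(log₂ n₂ − log₂ n₁) = (1042 − 853)/(4.3219 − 3.3219) = 189.000 ms/bit.

189.0 ms/bit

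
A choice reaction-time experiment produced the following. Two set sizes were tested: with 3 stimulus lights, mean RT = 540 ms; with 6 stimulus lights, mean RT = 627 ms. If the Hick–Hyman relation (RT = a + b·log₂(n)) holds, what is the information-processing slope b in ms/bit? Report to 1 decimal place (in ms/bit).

Slope: b = (627 − 540) / (log₂ 6 − log₂ 3) = 87/1.0000 = 87.000 ms/bit.

87.0 ms/bit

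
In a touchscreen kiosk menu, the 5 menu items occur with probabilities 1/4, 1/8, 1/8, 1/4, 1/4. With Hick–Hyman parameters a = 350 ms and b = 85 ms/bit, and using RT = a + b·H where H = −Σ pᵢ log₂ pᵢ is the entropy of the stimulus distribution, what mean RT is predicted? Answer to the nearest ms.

541 ms

Each term −pᵢ log₂ pᵢ: 0.25·2 + 0.125·3 + 0.125·3 + 0.25·2 + 0.25·2; summed, H = 2.250 bits.
Mean RT = a + bH = 350 + 85·2.250 = 541.25 ms.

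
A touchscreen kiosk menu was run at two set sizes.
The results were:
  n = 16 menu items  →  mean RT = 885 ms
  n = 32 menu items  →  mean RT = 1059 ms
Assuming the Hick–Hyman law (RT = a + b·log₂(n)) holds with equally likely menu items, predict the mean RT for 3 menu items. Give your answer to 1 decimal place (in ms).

464.8 ms

RT is linear in log₂ n, so two points fix the line:
  b = (1059 − 885) / (log₂ 32 − log₂ 16) = 174 / (5 − 4) = 174.000 ms/bit
  a = 885 − 174.000 × 4 = 189.000 ms
Then RT(3) = 189.000 + 174.000 × log₂ 3 = 189.000 + 174.000 × 1.5850 ≈ 464.783 ms.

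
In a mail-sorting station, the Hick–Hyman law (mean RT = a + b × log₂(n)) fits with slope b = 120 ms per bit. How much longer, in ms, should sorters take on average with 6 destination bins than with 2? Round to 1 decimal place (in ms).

190.2 ms

Only the slope matters, since a is common to both: ΔRT = b·log₂(n₂/n₁).
log₂(6) − log₂(2) = 2.5850 − 1 = 1.5850.
ΔRT = 120 × 1.5850 = 190.196 ms.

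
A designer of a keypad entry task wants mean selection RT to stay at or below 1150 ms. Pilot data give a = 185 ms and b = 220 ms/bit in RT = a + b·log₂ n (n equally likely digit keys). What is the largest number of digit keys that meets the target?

20

220·log₂ n ≤ 1150 − 185 = 965, giving log₂ n ≤ 4.3864 and n ≤ 20.914. The largest whole number is 20.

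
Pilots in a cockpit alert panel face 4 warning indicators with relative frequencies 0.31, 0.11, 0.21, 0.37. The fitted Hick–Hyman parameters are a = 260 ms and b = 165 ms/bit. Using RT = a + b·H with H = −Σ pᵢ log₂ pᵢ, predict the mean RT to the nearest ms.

570 ms

H = 0.31·log₂(1/0.31) + 0.11·log₂(1/0.11) + 0.21·log₂(1/0.21) + 0.37·log₂(1/0.37) = 1.8776 bits.
RT = 260 + 165 × 1.8776 = 569.81 ms.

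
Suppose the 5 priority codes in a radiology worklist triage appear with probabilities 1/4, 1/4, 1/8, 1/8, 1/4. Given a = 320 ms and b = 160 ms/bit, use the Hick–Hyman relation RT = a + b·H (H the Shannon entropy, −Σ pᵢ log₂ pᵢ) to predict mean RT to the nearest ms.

680 ms

Each term −pᵢ log₂ pᵢ: 0.25·2 + 0.25·2 + 0.125·3 + 0.125·3 + 0.25·2; summed, H = 2.250 bits.
Mean RT = a + bH = 320 + 160·2.250 = 680.00 ms.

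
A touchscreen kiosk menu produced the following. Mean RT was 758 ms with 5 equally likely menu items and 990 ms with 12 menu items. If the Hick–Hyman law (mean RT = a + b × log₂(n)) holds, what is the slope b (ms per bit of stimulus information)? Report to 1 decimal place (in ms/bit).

183.7 ms/bit

Slope: b = (990 − 758) / (log₂ 12 − log₂ 5) = 232/1.2630 = 183.685 ms/bit.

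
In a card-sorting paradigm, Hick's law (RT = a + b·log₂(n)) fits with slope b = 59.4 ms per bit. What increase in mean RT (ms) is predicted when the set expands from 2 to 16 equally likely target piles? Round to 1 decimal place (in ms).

Only the slope matters, since a is common to both: ΔRT = b·log₂(n₂/n₁).
log₂(16) − log₂(2) = log₂(16/2) = log₂(8) = 3.
ΔRT = 59.4 × 3.0000 = 178.200 ms.

178.2 ms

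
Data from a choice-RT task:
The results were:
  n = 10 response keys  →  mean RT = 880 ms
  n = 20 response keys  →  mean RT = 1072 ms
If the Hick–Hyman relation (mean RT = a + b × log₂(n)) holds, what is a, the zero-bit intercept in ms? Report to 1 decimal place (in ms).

242.2 ms

Slope: b = (1072 − 880) / (log₂ 20 − log₂ 10) = 192/1.0000 = 192.000 ms/bit.
Intercept: a = 880 − 192.000·log₂(10) = 242.190 ms.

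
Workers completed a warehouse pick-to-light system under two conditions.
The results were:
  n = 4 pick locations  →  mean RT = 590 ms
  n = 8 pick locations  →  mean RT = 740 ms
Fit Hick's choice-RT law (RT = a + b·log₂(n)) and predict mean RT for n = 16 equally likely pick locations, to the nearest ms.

Fit slope and intercept:
  b = (740 − 590) / (log₂ 8 − log₂ 4) = 150 / (3 − 2) = 150 ms/bit
  a = 590 − 150 × 2 = 290 ms
Then RT(16) = 290 + 150 × log₂ 16 = 290 + 150 × 4 ≈ 890.000 ms.

890 ms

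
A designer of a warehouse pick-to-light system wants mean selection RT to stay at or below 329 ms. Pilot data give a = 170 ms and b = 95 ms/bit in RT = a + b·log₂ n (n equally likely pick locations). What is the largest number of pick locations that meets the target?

3

Set 170 + 95·log₂ n ≤ 329 → log₂ n ≤ (329 − 170)/95 = 1.6737.
So n ≤ 2^1.6737 = 3.190; the largest integer n is 3.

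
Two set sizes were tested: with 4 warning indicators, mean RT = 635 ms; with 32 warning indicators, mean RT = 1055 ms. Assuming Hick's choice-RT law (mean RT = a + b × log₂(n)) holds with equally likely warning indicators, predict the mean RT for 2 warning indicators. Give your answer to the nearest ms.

495 ms

RT is linear in log₂ n, so two points fix the line:
  b = (1055 − 635) / (log₂ 32 − log₂ 4) = 420 / (5 − 2) = 140 ms/bit
  a = 635 − 140 × 2 = 355 ms
Then RT(2) = 355 + 140 × log₂ 2 = 355 + 140 × 1 ≈ 495.000 ms.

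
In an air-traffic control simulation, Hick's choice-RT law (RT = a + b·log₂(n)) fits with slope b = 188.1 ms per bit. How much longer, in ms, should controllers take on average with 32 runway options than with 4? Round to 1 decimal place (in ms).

Only the slope matters, since a is common to both: ΔRT = b·log₂(n₂/n₁).
log₂(32) − log₂(4) = log₂(32/4) = log₂(8) = 3.
ΔRT = 188.1 × 3.0000 = 564.300 ms.

564.3 ms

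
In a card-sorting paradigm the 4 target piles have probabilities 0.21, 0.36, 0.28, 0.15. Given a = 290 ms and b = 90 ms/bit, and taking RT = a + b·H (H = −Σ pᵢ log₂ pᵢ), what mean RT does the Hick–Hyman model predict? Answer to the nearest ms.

Entropy contributions −pᵢ log₂ pᵢ: 0.4728, 0.5306, 0.5142, 0.4105; sum H = 1.9282 bits.
RT = a + bH = 290 + 90·1.9282 = 463.54 ms.

464 ms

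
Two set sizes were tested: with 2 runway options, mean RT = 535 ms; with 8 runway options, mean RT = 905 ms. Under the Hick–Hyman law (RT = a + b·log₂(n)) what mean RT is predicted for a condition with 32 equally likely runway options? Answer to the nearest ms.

1275 ms

Fit slope and intercept:
  b = (905 − 535) / (log₂ 8 − log₂ 2) = 370 / (3 − 1) = 185 ms/bit
  a = 535 − 185 × 1 = 350 ms
Then RT(32) = 350 + 185 × log₂ 32 = 350 + 185 × 5 ≈ 1275.000 ms.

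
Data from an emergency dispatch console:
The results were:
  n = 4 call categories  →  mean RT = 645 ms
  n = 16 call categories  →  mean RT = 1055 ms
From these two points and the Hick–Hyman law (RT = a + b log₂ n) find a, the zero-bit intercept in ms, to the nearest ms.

Slope: b = (1055 − 645) / (log₂ 16 − log₂ 4) = 410/2.0000 = 205 ms/bit.
Intercept: a = 645 − 205·log₂(4) = 235.000 ms.

235 ms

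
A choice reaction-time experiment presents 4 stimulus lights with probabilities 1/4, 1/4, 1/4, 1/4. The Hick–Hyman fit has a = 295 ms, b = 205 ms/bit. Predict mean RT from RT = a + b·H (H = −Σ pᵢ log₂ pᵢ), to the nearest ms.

705 ms

H = −Σ pᵢ log₂ pᵢ = 0.25·2 + 0.25·2 + 0.25·2 + 0.25·2 = 2.000 bits.
RT = 295 + 205 × 2.000 = 705.00 ms.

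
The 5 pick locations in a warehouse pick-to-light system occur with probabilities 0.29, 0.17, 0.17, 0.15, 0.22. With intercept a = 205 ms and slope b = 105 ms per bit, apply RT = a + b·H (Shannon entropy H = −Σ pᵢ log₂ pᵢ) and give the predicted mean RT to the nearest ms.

Entropy contributions −pᵢ log₂ pᵢ: 0.5179, 0.4346, 0.4346, 0.4105, 0.4806; sum H = 2.2782 bits.
RT = a + bH = 205 + 105·2.2782 = 444.21 ms.

444 ms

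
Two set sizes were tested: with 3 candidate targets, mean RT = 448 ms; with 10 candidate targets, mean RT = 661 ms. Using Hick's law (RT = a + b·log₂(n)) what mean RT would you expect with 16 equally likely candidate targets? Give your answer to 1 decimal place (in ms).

Fit slope and intercept:
  b = (661 − 448) / (log₂ 10 − log₂ 3) = 213 / (3.3219 − 1.5850) = 122.628 ms/bit
  a = 448 − 122.628 × 1.5850 = 253.640 ms
Then RT(16) = 253.640 + 122.628 × log₂ 16 = 253.640 + 122.628 × 4 ≈ 744.150 ms.

744.2 ms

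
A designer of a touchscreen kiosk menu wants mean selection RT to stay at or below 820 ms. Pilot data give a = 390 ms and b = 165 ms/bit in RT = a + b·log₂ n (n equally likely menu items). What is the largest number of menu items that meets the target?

6

Information budget: (820 − 390)/165 = 2.6061 bits, so n ≤ 2^2.6061 = 6.088 → at most 6.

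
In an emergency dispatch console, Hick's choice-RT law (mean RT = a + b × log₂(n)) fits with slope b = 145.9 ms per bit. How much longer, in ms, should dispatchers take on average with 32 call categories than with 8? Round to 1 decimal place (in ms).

291.8 ms

The intercept a cancels: ΔRT = b·(log₂ n₂ − log₂ n₁) = b·log₂(n₂/n₁).
log₂(32) − log₂(8) = log₂(32/8) = log₂(4) = 2.
ΔRT = 145.9 × 2.0000 = 291.800 ms.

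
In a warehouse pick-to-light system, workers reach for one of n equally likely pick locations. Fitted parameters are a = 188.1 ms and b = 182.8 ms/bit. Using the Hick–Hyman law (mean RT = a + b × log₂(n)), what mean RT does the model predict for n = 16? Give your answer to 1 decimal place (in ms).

log₂(16) = 4 bits, so RT = 188.1 + 182.8 × 4 ≈ 919.300 ms.

919.3 ms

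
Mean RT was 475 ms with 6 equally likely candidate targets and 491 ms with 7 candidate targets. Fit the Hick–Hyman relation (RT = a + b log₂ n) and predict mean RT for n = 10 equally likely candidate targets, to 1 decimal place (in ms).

528.0 ms

Fit slope and intercept:
  b = (491 − 475) / (log₂ 7 − log₂ 6) = 16 / (2.8074 − 2.5850) = 71.945 ms/bit
  a = 475 − 71.945 × 2.5850 = 289.025 ms
Then RT(10) = 289.025 + 71.945 × log₂ 10 = 289.025 + 71.945 × 3.3219 ≈ 528.021 ms.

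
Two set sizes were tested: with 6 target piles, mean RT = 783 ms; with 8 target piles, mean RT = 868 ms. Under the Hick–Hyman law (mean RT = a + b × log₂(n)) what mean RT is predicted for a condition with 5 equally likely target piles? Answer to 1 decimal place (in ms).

729.1 ms

With log₂ n on the abscissa the relation is linear; from the two conditions:
  b = (868 − 783) / (log₂ 8 − log₂ 6) = 85 / (3 − 2.5850) = 204.801 ms/bit
  a = 783 − 204.801 × 2.5850 = 253.598 ms
Then RT(5) = 253.598 + 204.801 × log₂ 5 = 253.598 + 204.801 × 2.3219 ≈ 729.130 ms.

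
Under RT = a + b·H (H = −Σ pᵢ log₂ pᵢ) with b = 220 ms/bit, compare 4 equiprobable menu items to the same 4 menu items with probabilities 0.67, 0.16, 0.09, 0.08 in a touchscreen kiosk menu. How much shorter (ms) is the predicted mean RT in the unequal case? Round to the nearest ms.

Equiprobable entropy H₀ = log₂ 4 = 2.0000 bits.
Skewed entropy H = −Σ pᵢ log₂ pᵢ = 1.4143 bits.
ΔRT = b·(H₀ − H) = 220 × 0.5857 = 128.86 ms.

129 ms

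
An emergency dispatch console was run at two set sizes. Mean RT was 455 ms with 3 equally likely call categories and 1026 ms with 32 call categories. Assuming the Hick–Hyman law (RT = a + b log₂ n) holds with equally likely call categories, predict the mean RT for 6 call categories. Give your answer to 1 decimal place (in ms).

622.2 ms

With log₂ n on the abscissa the relation is linear; from the two conditions:
  b = (1026 − 455) / (log₂ 32 − log₂ 3) = 571 / (5 − 1.5850) = 167.202 ms/bit
  a = 455 − 167.202 × 1.5850 = 189.992 ms
Then RT(6) = 189.992 + 167.202 × log₂ 6 = 189.992 + 167.202 × 2.5850 ≈ 622.202 ms.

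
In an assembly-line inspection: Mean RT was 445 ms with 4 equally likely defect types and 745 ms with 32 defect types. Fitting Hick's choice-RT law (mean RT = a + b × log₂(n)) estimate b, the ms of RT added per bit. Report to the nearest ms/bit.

Slope: b = (745 − 445) / (log₂ 32 − log₂ 4) = 300/3.0000 = 100 ms/bit.

100 ms/bit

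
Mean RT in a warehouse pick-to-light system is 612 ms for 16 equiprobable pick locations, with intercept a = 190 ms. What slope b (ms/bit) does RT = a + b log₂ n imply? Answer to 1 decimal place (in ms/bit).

105.5 ms/bit

16 alternatives carry log₂ 16 = 4 bits; the choice cost is 612 − 190 = 422 ms, so b = 422/4 = 105.500 ms/bit.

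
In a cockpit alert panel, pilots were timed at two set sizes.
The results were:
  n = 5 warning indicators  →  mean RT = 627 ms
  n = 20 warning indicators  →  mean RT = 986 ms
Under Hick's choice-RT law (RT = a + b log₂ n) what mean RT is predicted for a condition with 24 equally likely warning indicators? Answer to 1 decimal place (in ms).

1033.2 ms

Fit slope and intercept:
  b = (986 − 627) / (log₂ 20 − log₂ 5) = 359 / (4.3219 − 2.3219) = 179.500 ms/bit
  a = 627 − 179.500 × 2.3219 = 210.214 ms
Then RT(24) = 210.214 + 179.500 × log₂ 24 = 210.214 + 179.500 × 4.5850 ≈ 1033.215 ms.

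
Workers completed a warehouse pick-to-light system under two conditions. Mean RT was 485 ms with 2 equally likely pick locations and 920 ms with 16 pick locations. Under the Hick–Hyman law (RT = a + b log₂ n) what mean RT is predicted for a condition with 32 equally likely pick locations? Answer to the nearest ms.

1065 ms

Fit slope and intercept:
  b = (920 − 485) / (log₂ 16 − log₂ 2) = 435 / (4 − 1) = 145 ms/bit
  a = 485 − 145 × 1 = 340 ms
Then RT(32) = 340 + 145 × log₂ 32 = 340 + 145 × 5 ≈ 1065.000 ms.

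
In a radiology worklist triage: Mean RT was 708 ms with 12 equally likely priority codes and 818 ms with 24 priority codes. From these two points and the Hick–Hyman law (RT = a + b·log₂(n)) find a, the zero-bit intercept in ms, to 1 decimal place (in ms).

313.7 ms

b = (RT₂ − RT₁)/(log₂ n₂ − log₂ n₁) = (818 − 708)/(4.5850 − 3.5850) = 110.000 ms/bit.
Intercept: a = 708 − 110.000·log₂(12) = 313.654 ms.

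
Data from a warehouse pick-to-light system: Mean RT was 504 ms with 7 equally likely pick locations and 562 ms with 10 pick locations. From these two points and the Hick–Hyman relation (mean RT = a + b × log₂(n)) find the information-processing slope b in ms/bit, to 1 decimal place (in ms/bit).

112.7 ms/bit

Slope: b = (562 − 504) / (log₂ 10 − log₂ 7) = 58/0.5146 = 112.715 ms/bit.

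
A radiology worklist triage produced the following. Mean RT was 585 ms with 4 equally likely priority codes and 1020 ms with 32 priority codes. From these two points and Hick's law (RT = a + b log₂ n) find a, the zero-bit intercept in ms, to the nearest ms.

295 ms

The slope on a log₂ axis is (1020 − 585) / (5 − 2) = 145 ms/bit.
Intercept: a = 585 − 145·log₂(4) = 295.000 ms.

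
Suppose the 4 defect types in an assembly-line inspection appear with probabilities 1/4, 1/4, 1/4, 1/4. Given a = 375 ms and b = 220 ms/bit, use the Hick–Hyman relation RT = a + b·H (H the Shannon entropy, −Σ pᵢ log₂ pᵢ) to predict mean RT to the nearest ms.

Each term −pᵢ log₂ pᵢ: 0.25·2 + 0.25·2 + 0.25·2 + 0.25·2; summed, H = 2.000 bits.
Mean RT = a + bH = 375 + 220·2.000 = 815.00 ms.

815 ms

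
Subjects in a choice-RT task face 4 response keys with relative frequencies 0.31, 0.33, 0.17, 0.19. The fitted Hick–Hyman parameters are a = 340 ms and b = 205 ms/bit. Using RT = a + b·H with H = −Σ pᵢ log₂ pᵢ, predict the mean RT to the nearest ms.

738 ms

H = 0.31·log₂(1/0.31) + 0.33·log₂(1/0.33) + 0.17·log₂(1/0.17) + 0.19·log₂(1/0.19) = 1.9414 bits.
RT = 340 + 205 × 1.9414 = 737.99 ms.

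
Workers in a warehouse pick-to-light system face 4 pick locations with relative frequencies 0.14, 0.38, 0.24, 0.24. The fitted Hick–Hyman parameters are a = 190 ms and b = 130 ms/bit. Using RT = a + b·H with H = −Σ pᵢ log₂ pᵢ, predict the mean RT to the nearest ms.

439 ms

H = 0.14·log₂(1/0.14) + 0.38·log₂(1/0.38) + 0.24·log₂(1/0.24) + 0.24·log₂(1/0.24) = 1.9158 bits.
RT = 190 + 130 × 1.9158 = 439.06 ms.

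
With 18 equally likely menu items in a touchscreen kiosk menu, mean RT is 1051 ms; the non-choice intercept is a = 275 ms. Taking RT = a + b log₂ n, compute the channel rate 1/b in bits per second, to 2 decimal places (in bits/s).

b = (1051 − 275)/log₂ 18 = 776/4.1699 = 186.094 ms per bit = 0.18609 s/bit; the reciprocal is 5.374 bits/s.

5.37 bits/s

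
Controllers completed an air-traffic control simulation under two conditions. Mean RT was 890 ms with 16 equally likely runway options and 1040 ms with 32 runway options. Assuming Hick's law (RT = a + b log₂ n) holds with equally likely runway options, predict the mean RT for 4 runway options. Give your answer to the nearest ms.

590 ms

Solve the two-equation system in a and b:
  b = (1040 − 890) / (log₂ 32 − log₂ 16) = 150 / (5 − 4) = 150 ms/bit
  a = 890 − 150 × 4 = 290 ms
Then RT(4) = 290 + 150 × log₂ 4 = 290 + 150 × 2 ≈ 590.000 ms.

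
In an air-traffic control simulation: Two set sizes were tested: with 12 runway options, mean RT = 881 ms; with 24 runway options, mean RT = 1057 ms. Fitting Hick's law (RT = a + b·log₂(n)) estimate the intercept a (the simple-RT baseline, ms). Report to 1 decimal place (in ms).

250.0 ms

Slope: b = (1057 − 881) / (log₂ 24 − log₂ 12) = 176/1.0000 = 176.000 ms/bit.
a = RT₁ − b·log₂ n₁ = 881 − 176.000 × 3.5850 = 250.047 ms.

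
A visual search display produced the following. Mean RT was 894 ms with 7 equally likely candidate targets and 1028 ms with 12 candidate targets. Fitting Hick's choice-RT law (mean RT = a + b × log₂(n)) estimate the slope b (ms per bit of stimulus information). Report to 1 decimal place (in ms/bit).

b = (RT₂ − RT₁)/(log₂ n₂ − log₂ n₁) = (1028 − 894)/(3.5850 − 2.8074) = 172.323 ms/bit.

172.3 ms/bit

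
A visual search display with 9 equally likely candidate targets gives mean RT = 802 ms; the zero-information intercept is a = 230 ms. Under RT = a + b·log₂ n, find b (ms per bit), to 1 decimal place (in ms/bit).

180.4 ms/bit

9 alternatives carry log₂ 9 = 3.1699 bits; the choice cost is 802 − 230 = 572 ms, so b = 572/3.1699 = 180.446 ms/bit.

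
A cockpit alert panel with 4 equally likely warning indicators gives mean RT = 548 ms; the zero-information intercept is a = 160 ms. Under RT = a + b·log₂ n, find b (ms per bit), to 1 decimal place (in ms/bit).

194.0 ms/bit

b = (548 − 160) / log₂(4) = 388 / 2 = 194.000 ms/bit.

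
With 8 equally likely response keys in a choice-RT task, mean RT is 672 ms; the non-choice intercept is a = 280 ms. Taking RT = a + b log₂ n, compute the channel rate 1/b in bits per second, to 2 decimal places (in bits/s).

7.65 bits/s

b = (672 − 280)/log₂ 8 = 392/3 = 130.667 ms per bit = 0.13067 s/bit; the reciprocal is 7.653 bits/s.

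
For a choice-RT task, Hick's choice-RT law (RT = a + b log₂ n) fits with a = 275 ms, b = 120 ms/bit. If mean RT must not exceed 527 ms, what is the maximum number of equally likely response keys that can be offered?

Information budget: (527 − 275)/120 = 2.1000 bits, so n ≤ 2^2.1000 = 4.287 → at most 4.

4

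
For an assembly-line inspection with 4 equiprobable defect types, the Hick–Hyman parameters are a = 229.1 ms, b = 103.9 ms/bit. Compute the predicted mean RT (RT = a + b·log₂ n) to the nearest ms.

437 ms

log₂(4) = 2 bits, so RT = 229.1 + 103.9 × 2 ≈ 436.900 ms.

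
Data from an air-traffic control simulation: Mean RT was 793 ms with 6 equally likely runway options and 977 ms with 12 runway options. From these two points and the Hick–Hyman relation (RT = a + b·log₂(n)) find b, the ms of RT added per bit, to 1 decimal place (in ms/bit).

184.0 ms/bit

Slope: b = (977 − 793) / (log₂ 12 − log₂ 6) = 184/1.0000 = 184.000 ms/bit.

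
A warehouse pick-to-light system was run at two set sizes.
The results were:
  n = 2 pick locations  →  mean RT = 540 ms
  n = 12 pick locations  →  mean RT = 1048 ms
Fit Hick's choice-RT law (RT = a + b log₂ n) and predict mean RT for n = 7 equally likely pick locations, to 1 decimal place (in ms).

RT is linear in log₂ n, so two points fix the line:
  b = (1048 − 540) / (log₂ 12 − log₂ 2) = 508 / (3.5850 − 1) = 196.521 ms/bit
  a = 540 − 196.521 × 1 = 343.479 ms
Then RT(7) = 343.479 + 196.521 × log₂ 7 = 343.479 + 196.521 × 2.8074 ≈ 895.184 ms.

895.2 ms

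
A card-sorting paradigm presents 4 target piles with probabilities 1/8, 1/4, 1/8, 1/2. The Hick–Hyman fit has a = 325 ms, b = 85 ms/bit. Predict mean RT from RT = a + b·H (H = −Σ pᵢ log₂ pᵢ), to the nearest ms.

474 ms

Each term −pᵢ log₂ pᵢ: 0.125·3 + 0.25·2 + 0.125·3 + 0.5·1; summed, H = 1.750 bits.
Mean RT = a + bH = 325 + 85·1.750 = 473.75 ms.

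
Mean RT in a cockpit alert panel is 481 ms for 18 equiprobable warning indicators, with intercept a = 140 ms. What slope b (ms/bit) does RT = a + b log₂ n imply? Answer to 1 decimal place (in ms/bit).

81.8 ms/bit

b = (481 − 140) / log₂(18) = 341 / 4.1699 = 81.776 ms/bit.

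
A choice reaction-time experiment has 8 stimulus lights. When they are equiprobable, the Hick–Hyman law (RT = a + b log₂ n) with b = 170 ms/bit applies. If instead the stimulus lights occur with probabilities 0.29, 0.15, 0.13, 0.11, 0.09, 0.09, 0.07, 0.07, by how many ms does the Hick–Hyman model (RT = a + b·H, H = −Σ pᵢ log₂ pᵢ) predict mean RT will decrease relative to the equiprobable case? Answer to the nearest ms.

The RT saving is b·ΔH. Equiprobable H₀ = log₂(8) = 3.0000 bits; with the given probabilities H = 2.8238 bits.
b·(H₀ − H) = 170 × (3.0000 − 2.8238) = 29.95 ms.

30 ms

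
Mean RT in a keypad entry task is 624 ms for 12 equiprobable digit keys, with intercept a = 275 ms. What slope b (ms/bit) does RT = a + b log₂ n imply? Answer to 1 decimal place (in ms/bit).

97.4 ms/bit

12 alternatives carry log₂ 12 = 3.5850 bits; the choice cost is 624 − 275 = 349 ms, so b = 349/3.5850 = 97.351 ms/bit.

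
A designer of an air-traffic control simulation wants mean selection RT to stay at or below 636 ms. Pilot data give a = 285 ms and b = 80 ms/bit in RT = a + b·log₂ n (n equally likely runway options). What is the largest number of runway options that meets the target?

20

Information budget: (636 − 285)/80 = 4.3875 bits, so n ≤ 2^4.3875 = 20.930 → at most 20.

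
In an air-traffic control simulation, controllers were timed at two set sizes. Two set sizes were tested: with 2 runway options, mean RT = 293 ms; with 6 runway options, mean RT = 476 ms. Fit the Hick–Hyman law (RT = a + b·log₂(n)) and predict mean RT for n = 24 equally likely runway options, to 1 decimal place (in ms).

Solve the two-equation system in a and b:
  b = (476 − 293) / (log₂ 6 − log₂ 2) = 183 / (2.5850 − 1) = 115.460 ms/bit
  a = 293 − 115.460 × 1 = 177.540 ms
Then RT(24) = 177.540 + 115.460 × log₂ 24 = 177.540 + 115.460 × 4.5850 ≈ 706.920 ms.

706.9 ms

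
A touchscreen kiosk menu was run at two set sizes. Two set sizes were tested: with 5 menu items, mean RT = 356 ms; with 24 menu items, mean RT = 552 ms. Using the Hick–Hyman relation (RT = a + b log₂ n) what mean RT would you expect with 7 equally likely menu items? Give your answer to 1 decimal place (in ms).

398.0 ms

With log₂ n on the abscissa the relation is linear; from the two conditions:
  b = (552 − 356) / (log₂ 24 − log₂ 5) = 196 / (4.5850 − 2.3219) = 86.609 ms/bit
  a = 356 − 86.609 × 2.3219 = 154.899 ms
Then RT(7) = 154.899 + 86.609 × log₂ 7 = 154.899 + 86.609 × 2.8074 ≈ 398.043 ms.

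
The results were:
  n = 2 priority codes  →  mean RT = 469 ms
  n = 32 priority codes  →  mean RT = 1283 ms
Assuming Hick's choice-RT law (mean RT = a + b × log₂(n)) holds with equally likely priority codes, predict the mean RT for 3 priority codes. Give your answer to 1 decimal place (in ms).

RT is linear in log₂ n, so two points fix the line:
  b = (1283 − 469) / (log₂ 32 − log₂ 2) = 814 / (5 − 1) = 203.500 ms/bit
  a = 469 − 203.500 × 1 = 265.500 ms
Then RT(3) = 265.500 + 203.500 × log₂ 3 = 265.500 + 203.500 × 1.5850 ≈ 588.040 ms.

588.0 ms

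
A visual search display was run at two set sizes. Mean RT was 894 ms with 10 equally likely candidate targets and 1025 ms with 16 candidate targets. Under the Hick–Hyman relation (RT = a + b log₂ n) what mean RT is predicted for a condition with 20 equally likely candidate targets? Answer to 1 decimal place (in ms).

RT is linear in log₂ n, so two points fix the line:
  b = (1025 − 894) / (log₂ 16 − log₂ 10) = 131 / (4 − 3.3219) = 193.195 ms/bit
  a = 894 − 193.195 × 3.3219 = 252.221 ms
Then RT(20) = 252.221 + 193.195 × log₂ 20 = 252.221 + 193.195 × 4.3219 ≈ 1087.195 ms.

1087.2 ms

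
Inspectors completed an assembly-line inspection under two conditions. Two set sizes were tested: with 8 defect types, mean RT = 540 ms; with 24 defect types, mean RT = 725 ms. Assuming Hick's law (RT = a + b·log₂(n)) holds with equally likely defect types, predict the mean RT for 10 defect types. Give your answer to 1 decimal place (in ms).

577.6 ms

With log₂ n on the abscissa the relation is linear; from the two conditions:
  b = (725 − 540) / (log₂ 24 − log₂ 8) = 185 / (4.5850 − 3) = 116.722 ms/bit
  a = 540 − 116.722 × 3 = 189.834 ms
Then RT(10) = 189.834 + 116.722 × log₂ 10 = 189.834 + 116.722 × 3.3219 ≈ 577.576 ms.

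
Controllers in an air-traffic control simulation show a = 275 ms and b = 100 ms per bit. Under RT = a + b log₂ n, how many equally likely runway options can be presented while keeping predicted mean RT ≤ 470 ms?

100·log₂ n ≤ 470 − 275 = 195, giving log₂ n ≤ 1.9500 and n ≤ 3.864. The largest whole number is 3.

3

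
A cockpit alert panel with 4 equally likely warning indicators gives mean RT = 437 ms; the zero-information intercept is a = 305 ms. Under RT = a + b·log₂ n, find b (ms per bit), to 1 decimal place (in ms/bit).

66.0 ms/bit

log₂(4) = 2 bits.
b = (RT − a)/log₂ n = (437 − 305) / 2 = 66.000 ms/bit.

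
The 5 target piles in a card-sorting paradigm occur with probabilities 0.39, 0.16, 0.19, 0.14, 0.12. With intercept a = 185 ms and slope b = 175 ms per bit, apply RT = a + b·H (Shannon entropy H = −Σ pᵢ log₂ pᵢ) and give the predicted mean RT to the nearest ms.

Entropy contributions −pᵢ log₂ pᵢ: 0.5298, 0.4230, 0.4552, 0.3971, 0.3671; sum H = 2.1722 bits.
RT = a + bH = 185 + 175·2.1722 = 565.14 ms.

565 ms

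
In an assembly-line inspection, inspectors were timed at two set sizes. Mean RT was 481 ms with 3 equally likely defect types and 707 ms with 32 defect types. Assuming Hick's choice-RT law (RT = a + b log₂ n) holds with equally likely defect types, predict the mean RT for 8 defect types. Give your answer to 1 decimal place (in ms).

RT is linear in log₂ n, so two points fix the line:
  b = (707 − 481) / (log₂ 32 − log₂ 3) = 226 / (5 − 1.5850) = 66.178 ms/bit
  a = 481 − 66.178 × 1.5850 = 376.111 ms
Then RT(8) = 376.111 + 66.178 × log₂ 8 = 376.111 + 66.178 × 3 ≈ 574.644 ms.

574.6 ms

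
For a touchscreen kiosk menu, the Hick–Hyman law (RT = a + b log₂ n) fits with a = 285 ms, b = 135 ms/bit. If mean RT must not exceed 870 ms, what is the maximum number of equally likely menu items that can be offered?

135·log₂ n ≤ 870 − 285 = 585, giving log₂ n ≤ 4.3333 and n ≤ 20.159. The largest whole number is 20.

20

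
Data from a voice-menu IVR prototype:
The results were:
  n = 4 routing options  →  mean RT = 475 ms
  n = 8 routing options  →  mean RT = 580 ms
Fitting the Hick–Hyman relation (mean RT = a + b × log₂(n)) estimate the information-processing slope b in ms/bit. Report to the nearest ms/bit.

Slope: b = (580 − 475) / (log₂ 8 − log₂ 4) = 105/1.0000 = 105 ms/bit.

105 ms/bit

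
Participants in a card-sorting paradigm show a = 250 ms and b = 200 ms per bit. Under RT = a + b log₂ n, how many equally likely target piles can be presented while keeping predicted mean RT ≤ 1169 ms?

Information budget: (1169 − 250)/200 = 4.5950 bits, so n ≤ 2^4.5950 = 24.168 → at most 24.

24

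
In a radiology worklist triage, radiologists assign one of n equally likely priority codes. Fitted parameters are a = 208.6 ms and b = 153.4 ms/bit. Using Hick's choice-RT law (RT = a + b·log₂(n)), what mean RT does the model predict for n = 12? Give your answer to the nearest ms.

log₂(12) = 3.5850 bits, so RT = 208.6 + 153.4 × 3.5850 ≈ 758.533 ms.

759 ms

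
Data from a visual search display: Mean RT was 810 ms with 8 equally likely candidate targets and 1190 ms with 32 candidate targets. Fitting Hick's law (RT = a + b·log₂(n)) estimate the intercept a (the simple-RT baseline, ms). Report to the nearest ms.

240 ms

b = (RT₂ − RT₁)/(log₂ n₂ − log₂ n₁) = (1190 − 810)/(5 − 3) = 190 ms/bit.
a = RT₁ − b·log₂ n₁ = 810 − 190 × 3 = 240.000 ms.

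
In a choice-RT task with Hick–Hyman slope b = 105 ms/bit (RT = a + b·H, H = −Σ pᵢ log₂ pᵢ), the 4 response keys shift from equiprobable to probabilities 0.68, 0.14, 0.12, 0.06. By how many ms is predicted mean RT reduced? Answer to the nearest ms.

64 ms

Equiprobable entropy H₀ = log₂ 4 = 2.0000 bits.
Skewed entropy H = −Σ pᵢ log₂ pᵢ = 1.3861 bits.
ΔRT = b·(H₀ − H) = 105 × 0.6139 = 64.46 ms.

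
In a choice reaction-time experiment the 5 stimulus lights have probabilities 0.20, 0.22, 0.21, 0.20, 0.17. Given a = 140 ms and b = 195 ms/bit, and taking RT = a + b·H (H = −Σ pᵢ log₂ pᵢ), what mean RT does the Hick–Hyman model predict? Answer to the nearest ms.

Entropy contributions −pᵢ log₂ pᵢ: 0.4644, 0.4806, 0.4728, 0.4644, 0.4346; sum H = 2.3168 bits.
RT = a + bH = 140 + 195·2.3168 = 591.77 ms.

592 ms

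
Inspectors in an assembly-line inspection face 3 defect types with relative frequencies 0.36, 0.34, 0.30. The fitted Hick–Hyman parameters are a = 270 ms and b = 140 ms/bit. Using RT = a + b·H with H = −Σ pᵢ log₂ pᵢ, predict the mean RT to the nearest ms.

491 ms

Entropy contributions −pᵢ log₂ pᵢ: 0.5306, 0.5292, 0.5211; sum H = 1.5809 bits.
RT = a + bH = 270 + 140·1.5809 = 491.32 ms.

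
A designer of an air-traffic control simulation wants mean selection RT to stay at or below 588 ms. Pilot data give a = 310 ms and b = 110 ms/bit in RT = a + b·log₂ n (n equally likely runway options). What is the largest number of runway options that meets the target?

Set 310 + 110·log₂ n ≤ 588 → log₂ n ≤ (588 − 310)/110 = 2.5273.
So n ≤ 2^2.5273 = 5.765; the largest integer n is 5.

5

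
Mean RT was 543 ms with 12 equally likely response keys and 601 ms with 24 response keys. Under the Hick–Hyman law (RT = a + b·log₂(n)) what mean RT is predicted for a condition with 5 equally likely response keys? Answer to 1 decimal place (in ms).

469.7 ms

RT is linear in log₂ n, so two points fix the line:
  b = (601 − 543) / (log₂ 24 − log₂ 12) = 58 / (4.5850 − 3.5850) = 58.000 ms/bit
  a = 543 − 58.000 × 3.5850 = 335.072 ms
Then RT(5) = 335.072 + 58.000 × log₂ 5 = 335.072 + 58.000 × 2.3219 ≈ 469.744 ms.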